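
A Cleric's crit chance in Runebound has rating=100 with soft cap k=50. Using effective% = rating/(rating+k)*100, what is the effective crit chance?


effective% = rating / (rating + k) * 100
= 100 / (100 + 50) * 100
= 100 / 150 * 100
= 0.666667 * 100
= 66.67%

66.67%


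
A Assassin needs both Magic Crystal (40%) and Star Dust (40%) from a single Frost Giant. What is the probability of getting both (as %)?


For independent events, P(both) = P(A) * P(B)
= 40% * 40%
= 1600 / 100 %
= 16.0%

16.0%


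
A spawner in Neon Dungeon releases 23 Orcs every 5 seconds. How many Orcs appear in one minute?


Spawns per minute = count * (60 / interval)
= 23 * (60 / 5)
= 23 * 12.0
= 276.0

276.0 per minute


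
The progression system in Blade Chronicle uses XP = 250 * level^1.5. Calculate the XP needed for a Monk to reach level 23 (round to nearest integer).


XP = 250 * level^1.5
Substitute level = 23:
XP = 250 * 23^1.5
= 250 * 110.3041
= 27576

27576 XP


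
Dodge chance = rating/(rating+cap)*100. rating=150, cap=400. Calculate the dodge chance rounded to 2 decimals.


dodge% = 150 / (150 + 400) * 100
= 150 / 550 * 100
= 0.272727 * 100
= 27.27%

27.27%


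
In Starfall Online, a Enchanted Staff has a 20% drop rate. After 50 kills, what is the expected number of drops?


Expected drops = kills * (drop_rate / 100)
= 50 * (20 / 100)
= 50 * 0.2
= 10.0

10.0 drops


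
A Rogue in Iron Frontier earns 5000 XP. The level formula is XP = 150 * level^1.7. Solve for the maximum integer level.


XP = 150 * level^1.7, so level = (XP / 150)^(1/1.7)
= (5000 / 150)^(1/1.7)
= 33.3333^0.5882
= 7.867
Floor: level = 7

level 7


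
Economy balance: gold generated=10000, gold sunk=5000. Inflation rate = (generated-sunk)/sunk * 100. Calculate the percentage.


Net gold = 10000 - 5000 = 5000
Inflation rate = net / sunk * 100 = 5000 / 5000 * 100
= 1.0 * 100
= 100.00%

100.00%


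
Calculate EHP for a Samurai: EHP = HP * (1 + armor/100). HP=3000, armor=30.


EHP = 3000 * (1 + 30/100)
= 3000 * (1 + 0.3)
= 3000 * 1.3
= 3900.0

3900.0 EHP


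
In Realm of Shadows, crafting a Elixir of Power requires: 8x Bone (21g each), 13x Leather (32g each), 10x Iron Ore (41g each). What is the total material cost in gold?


Cost breakdown:
  Bone: 8 * 21 = 168
  Leather: 13 * 32 = 416
  Iron Ore: 10 * 41 = 410
Total = 168 + 416 + 410 = 994

994 gold


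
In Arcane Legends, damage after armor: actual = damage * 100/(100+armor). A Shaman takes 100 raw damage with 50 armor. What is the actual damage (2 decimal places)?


actual = 100 * 100 / (100 + 50)
= 100 * 100 / 150
= 10000 / 150
= 66.67

66.67 damage


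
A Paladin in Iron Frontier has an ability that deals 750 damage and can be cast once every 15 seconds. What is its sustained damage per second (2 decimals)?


DPS = damage / cooldown
= 750 / 15
= 50.00

50.00 DPS


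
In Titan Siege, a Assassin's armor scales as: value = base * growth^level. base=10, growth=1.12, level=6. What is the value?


value = base * growth^level
= 10 * 1.12^6
= 10 * 1.973823
= 19.74

19.74 armor


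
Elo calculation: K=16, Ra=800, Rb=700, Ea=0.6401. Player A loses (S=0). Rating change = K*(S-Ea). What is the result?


Elo update: delta = K * (S - Ea), where S = 0 (loses)
S - Ea = 0 - 0.6401 = -0.6401
Rating change = 16 * -0.6401
= -10.24

-10.24 rating points


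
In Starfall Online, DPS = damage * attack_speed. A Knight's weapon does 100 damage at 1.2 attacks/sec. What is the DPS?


DPS = damage * attack_speed
= 100 * 1.2
= 120.0

120.0 DPS


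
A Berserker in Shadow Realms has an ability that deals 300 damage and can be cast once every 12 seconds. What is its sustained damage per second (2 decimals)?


DPS = damage / cooldown
= 300 / 12
= 25.00

25.00 DPS


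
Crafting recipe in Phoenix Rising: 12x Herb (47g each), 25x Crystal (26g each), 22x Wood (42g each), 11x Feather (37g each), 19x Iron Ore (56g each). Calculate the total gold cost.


Cost breakdown:
  Herb: 12 * 47 = 564
  Crystal: 25 * 26 = 650
  Wood: 22 * 42 = 924
  Feather: 11 * 37 = 407
  Iron Ore: 19 * 56 = 1064
Total = 564 + 650 + 924 + 407 + 1064 = 3609

3609 gold


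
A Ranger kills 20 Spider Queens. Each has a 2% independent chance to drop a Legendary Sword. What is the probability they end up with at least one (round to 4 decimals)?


P(at least one) = 1 - P(none) = 1 - (1-p)^n
p = 2/100 = 0.02
1 - p = 0.98
(1 - p)^20 = 0.98^20 = 0.667608
P(at least one) = 1 - 0.667608 = 0.3324

0.3324


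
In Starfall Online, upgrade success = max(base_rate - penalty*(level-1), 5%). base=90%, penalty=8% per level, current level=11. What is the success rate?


raw_rate = 90 - 8 * (11 - 1)
= 90 - 8 * 10
= 90 - 80
= 10
Apply floor: max(10, 5) = 10%

10%


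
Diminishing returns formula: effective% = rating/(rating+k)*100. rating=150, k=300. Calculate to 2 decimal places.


effective% = rating / (rating + k) * 100
= 150 / (150 + 300) * 100
= 150 / 450 * 100
= 0.333333 * 100
= 33.33%

33.33%


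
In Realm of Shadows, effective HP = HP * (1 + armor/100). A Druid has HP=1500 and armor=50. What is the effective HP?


EHP = 1500 * (1 + 50/100)
= 1500 * (1 + 0.5)
= 1500 * 1.5
= 2250.0

2250.0 EHP


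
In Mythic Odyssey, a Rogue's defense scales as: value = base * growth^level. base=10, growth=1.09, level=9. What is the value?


value = base * growth^level
= 10 * 1.09^9
= 10 * 2.171893
= 21.72

21.72 defense


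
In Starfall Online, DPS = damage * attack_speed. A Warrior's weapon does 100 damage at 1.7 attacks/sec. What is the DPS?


DPS = damage * attack_speed
= 100 * 1.7
= 170.0

170.0 DPS


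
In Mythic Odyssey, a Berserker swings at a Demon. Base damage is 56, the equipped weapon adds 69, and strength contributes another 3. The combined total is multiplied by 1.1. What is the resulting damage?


Sum base + weapon + str = 56 + 69 + 3 = 128
Multiply by 1.1:
128 * 1.1 = 140.8

140.8 damage


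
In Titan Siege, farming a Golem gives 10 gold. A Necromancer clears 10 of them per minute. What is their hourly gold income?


Gold per minute = 10 * 10 = 100
Gold per hour = 100 * 60 = 6000

6000 gold/hour


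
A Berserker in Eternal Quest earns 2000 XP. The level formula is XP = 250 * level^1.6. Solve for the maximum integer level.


XP = 250 * level^1.6, so level = (XP / 250)^(1/1.6)
= (2000 / 250)^(1/1.6)
= 8.0^0.625
= 3.668
Floor: level = 3

level 3


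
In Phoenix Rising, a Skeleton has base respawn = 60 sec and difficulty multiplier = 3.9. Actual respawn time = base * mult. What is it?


Respawn time = base * multiplier
= 60 * 3.9
= 234.0 seconds

234.0 seconds


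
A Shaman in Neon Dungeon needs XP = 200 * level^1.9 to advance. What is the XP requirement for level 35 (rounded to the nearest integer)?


XP = 200 * level^1.9
Substitute level = 35:
XP = 200 * 35^1.9
= 200 * 858.4782
= 171696

171696 XP


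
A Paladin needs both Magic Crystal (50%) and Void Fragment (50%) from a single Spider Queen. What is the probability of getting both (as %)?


For independent events, P(both) = P(A) * P(B)
= 50% * 50%
= 2500 / 100 %
= 25.0%

25.0%


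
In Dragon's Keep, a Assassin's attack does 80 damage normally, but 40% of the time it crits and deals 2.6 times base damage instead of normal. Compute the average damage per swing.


E[dmg] = base * (1 + crit_chance * (crit_mult - 1))
cc as decimal = 40/100 = 0.4
cm - 1 = 2.6 - 1 = 1.6
Bonus factor = 0.4 * 1.6 = 0.64
Total multiplier = 1 + 0.64 = 1.64
Expected damage = 80 * 1.64 = 131.20

131.20 damage


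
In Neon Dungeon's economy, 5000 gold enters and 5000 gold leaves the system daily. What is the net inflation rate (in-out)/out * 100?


Net gold = 5000 - 5000 = 0
Inflation rate = net / sunk * 100 = 0 / 5000 * 100
= 0.0 * 100
= 0.00%

0.00%


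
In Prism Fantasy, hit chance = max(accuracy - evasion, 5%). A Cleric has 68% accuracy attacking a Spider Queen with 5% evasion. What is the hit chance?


accuracy - evasion = 68 - 5 = 63
Apply floor: max(63, 5) = 63
Hit chance = 63%

63%


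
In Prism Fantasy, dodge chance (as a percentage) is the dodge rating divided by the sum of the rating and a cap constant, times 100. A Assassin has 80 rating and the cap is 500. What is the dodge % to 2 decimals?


dodge% = 80 / (80 + 500) * 100
= 80 / 580 * 100
= 0.137931 * 100
= 13.79%

13.79%


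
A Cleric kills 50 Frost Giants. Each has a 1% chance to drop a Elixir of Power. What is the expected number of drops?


Expected drops = kills * (drop_rate / 100)
= 50 * (1 / 100)
= 50 * 0.01
= 0.5

0.5 drops


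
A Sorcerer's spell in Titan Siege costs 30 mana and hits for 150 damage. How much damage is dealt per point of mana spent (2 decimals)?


Efficiency = damage / mana
= 150 / 30
= 5.00

5.00 dmg/mana


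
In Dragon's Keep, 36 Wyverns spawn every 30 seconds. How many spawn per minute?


Spawns per minute = count * (60 / interval)
= 36 * (60 / 30)
= 36 * 2.0
= 72.0

72.0 per minute


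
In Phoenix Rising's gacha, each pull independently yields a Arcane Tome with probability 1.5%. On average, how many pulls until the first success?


Expected pulls for a geometric distribution = 1/p = 100 / rate%
= 100 / 1.5
= 66.67

66.67 pulls


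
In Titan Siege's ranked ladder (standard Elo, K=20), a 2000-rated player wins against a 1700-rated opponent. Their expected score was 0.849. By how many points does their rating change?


Elo update: delta = K * (S - Ea), where S = 1 (wins)
S - Ea = 1 - 0.849 = 0.151
Rating change = 20 * 0.151
= 3.02

3.02 rating points


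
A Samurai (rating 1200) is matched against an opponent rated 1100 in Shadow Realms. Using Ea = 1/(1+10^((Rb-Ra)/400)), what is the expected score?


Elo expected score: Ea = 1/(1 + 10^((Rb-Ra)/400))
Rb - Ra = 1100 - 1200 = -100
(Rb-Ra)/400 = -100/400 = -0.25
10^-0.25 = 0.562341
Ea = 1/(1 + 0.562341) = 1/1.562341 = 0.6401

0.6401


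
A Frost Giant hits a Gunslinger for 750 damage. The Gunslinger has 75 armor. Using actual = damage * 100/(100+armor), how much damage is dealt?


actual = 750 * 100 / (100 + 75)
= 750 * 100 / 175
= 75000 / 175
= 428.57

428.57 damage


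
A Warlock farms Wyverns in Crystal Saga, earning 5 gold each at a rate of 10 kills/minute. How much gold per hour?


Gold per minute = 5 * 10 = 50
Gold per hour = 50 * 60 = 3000

3000 gold/hour


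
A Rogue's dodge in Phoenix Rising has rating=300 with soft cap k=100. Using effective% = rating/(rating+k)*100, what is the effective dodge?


effective% = rating / (rating + k) * 100
= 300 / (300 + 100) * 100
= 300 / 400 * 100
= 0.75 * 100
= 75.00%

75.00%


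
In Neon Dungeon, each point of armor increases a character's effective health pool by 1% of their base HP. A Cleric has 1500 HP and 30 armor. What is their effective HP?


EHP = 1500 * (1 + 30/100)
= 1500 * (1 + 0.3)
= 1500 * 1.3
= 1950.0

1950.0 EHP


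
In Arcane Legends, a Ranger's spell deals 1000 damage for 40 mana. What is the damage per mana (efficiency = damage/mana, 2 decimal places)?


Efficiency = damage / mana
= 1000 / 40
= 25.00

25.00 dmg/mana


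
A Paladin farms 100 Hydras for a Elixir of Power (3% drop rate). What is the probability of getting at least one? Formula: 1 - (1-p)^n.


P(at least one) = 1 - P(none) = 1 - (1-p)^n
p = 3/100 = 0.03
1 - p = 0.97
(1 - p)^100 = 0.97^100 = 0.047553
P(at least one) = 1 - 0.047553 = 0.9524

0.9524


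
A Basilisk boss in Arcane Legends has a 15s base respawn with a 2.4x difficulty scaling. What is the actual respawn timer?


Respawn time = base * multiplier
= 15 * 2.4
= 36.0 seconds

36.0 seconds


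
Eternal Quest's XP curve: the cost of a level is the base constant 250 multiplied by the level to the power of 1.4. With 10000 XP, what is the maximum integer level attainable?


XP = 250 * level^1.4, so level = (XP / 250)^(1/1.4)
= (10000 / 250)^(1/1.4)
= 40.0^0.7143
= 13.9421
Floor: level = 13

level 13


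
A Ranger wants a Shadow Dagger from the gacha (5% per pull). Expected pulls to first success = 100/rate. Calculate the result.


Expected pulls for a geometric distribution = 1/p = 100 / rate%
= 100 / 5
= 20.0

20.0 pulls


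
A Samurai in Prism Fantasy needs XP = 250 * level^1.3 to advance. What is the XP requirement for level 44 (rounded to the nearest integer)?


XP = 250 * level^1.3
Substitute level = 44:
XP = 250 * 44^1.3
= 250 * 136.9268
= 34232

34232 XP


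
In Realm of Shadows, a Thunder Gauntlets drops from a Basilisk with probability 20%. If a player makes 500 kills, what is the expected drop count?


Expected drops = kills * (drop_rate / 100)
= 500 * (20 / 100)
= 500 * 0.2
= 100.0

100.0 drops


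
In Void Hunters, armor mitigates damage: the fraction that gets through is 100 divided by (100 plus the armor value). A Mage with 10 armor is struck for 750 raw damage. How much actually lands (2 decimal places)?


actual = 750 * 100 / (100 + 10)
= 750 * 100 / 110
= 75000 / 110
= 681.82

681.82 damage


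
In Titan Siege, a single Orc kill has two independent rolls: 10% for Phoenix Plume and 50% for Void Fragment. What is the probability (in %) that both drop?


For independent events, P(both) = P(A) * P(B)
= 10% * 50%
= 500 / 100 %
= 5.0%

5.0%


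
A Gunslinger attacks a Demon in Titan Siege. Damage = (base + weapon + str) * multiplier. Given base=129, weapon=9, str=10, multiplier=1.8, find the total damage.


Sum base + weapon + str = 129 + 9 + 10 = 148
Multiply by 1.8:
148 * 1.8 = 266.4

266.4 damage


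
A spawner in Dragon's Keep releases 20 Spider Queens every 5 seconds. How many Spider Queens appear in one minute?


Spawns per minute = count * (60 / interval)
= 20 * (60 / 5)
= 20 * 12.0
= 240.0

240.0 per minute


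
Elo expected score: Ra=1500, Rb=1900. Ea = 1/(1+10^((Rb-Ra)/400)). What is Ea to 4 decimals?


Elo expected score: Ea = 1/(1 + 10^((Rb-Ra)/400))
Rb - Ra = 1900 - 1500 = 400
(Rb-Ra)/400 = 400/400 = 1.0
10^1.0 = 10.0
Ea = 1/(1 + 10.0) = 1/11.0 = 0.0909

0.0909


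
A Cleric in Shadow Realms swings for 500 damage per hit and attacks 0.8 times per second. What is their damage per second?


DPS = damage * attack_speed
= 500 * 0.8
= 400.0

400.0 DPS


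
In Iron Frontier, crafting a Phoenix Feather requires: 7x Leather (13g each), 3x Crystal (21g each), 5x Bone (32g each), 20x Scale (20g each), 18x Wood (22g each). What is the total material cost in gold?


Cost breakdown:
  Leather: 7 * 13 = 91
  Crystal: 3 * 21 = 63
  Bone: 5 * 32 = 160
  Scale: 20 * 20 = 400
  Wood: 18 * 22 = 396
Total = 91 + 63 + 160 + 400 + 396 = 1110

1110 gold


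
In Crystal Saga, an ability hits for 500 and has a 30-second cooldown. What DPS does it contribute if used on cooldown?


DPS = damage / cooldown
= 500 / 30
= 16.67

16.67 DPS


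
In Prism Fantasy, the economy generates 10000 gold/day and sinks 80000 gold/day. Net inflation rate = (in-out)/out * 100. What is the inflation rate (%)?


Net gold = 10000 - 80000 = -70000
Inflation rate = net / sunk * 100 = -70000 / 80000 * 100
= -0.875 * 100
= -87.50%

-87.50%


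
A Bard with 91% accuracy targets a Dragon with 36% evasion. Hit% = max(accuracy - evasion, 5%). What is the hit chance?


accuracy - evasion = 91 - 36 = 55
Apply floor: max(55, 5) = 55
Hit chance = 55%

55%


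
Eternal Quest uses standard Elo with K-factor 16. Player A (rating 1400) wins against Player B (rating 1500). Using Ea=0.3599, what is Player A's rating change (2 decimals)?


Elo update: delta = K * (S - Ea), where S = 1 (wins)
S - Ea = 1 - 0.3599 = 0.6401
Rating change = 16 * 0.6401
= 10.24

10.24 rating points


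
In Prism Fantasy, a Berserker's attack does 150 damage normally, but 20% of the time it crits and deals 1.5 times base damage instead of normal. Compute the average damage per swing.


E[dmg] = base * (1 + crit_chance * (crit_mult - 1))
cc as decimal = 20/100 = 0.2
cm - 1 = 1.5 - 1 = 0.5
Bonus factor = 0.2 * 0.5 = 0.1
Total multiplier = 1 + 0.1 = 1.1
Expected damage = 150 * 1.1 = 165.00

165.00 damage


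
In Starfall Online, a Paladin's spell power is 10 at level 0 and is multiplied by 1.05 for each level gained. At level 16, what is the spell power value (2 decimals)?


value = base * growth^level
= 10 * 1.05^16
= 10 * 2.182875
= 21.83

21.83 spell power


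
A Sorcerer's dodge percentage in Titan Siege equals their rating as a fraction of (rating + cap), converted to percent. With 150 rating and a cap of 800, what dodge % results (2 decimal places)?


dodge% = 150 / (150 + 800) * 100
= 150 / 950 * 100
= 0.157895 * 100
= 15.79%

15.79%


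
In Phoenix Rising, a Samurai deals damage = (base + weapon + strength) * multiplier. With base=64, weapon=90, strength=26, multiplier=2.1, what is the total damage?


Sum base + weapon + str = 64 + 90 + 26 = 180
Multiply by 2.1:
180 * 2.1 = 378.0

378.0 damage


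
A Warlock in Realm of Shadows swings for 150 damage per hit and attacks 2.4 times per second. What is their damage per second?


DPS = damage * attack_speed
= 150 * 2.4
= 360.0

360.0 DPS


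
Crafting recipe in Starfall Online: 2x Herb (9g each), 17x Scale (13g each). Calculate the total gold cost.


Cost breakdown:
  Herb: 2 * 9 = 18
  Scale: 17 * 13 = 221
Total = 18 + 221 = 239

239 gold


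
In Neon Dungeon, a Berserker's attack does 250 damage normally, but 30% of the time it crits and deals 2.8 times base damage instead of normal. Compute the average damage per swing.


E[dmg] = base * (1 + crit_chance * (crit_mult - 1))
cc as decimal = 30/100 = 0.3
cm - 1 = 2.8 - 1 = 1.8
Bonus factor = 0.3 * 1.8 = 0.54
Total multiplier = 1 + 0.54 = 1.54
Expected damage = 250 * 1.54 = 385.00

385.00 damage


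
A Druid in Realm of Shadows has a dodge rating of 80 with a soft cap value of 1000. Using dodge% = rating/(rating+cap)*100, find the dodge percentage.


dodge% = 80 / (80 + 1000) * 100
= 80 / 1080 * 100
= 0.074074 * 100
= 7.41%

7.41%


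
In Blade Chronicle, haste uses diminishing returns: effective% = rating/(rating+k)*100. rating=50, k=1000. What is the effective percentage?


effective% = rating / (rating + k) * 100
= 50 / (50 + 1000) * 100
= 50 / 1050 * 100
= 0.047619 * 100
= 4.76%

4.76%


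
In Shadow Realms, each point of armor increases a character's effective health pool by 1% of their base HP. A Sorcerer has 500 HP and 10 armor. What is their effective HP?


EHP = 500 * (1 + 10/100)
= 500 * (1 + 0.1)
= 500 * 1.1
= 550.0

550.0 EHP


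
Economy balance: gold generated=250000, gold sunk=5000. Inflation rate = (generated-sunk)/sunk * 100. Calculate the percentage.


Net gold = 250000 - 5000 = 245000
Inflation rate = net / sunk * 100 = 245000 / 5000 * 100
= 49.0 * 100
= 4900.00%

4900.00%


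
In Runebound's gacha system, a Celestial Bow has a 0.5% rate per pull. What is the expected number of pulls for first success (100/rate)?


Expected pulls for a geometric distribution = 1/p = 100 / rate%
= 100 / 0.5
= 200.0

200.0 pulls


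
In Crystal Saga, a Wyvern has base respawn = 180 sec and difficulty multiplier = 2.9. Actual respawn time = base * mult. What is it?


Respawn time = base * multiplier
= 180 * 2.9
= 522.0 seconds

522.0 seconds


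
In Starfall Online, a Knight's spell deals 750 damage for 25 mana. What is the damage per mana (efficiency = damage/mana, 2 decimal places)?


Efficiency = damage / mana
= 750 / 25
= 30.00

30.00 dmg/mana


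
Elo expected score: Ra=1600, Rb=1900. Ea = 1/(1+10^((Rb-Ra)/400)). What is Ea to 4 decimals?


Elo expected score: Ea = 1/(1 + 10^((Rb-Ra)/400))
Rb - Ra = 1900 - 1600 = 300
(Rb-Ra)/400 = 300/400 = 0.75
10^0.75 = 5.623413
Ea = 1/(1 + 5.623413) = 1/6.623413 = 0.1510

0.1510


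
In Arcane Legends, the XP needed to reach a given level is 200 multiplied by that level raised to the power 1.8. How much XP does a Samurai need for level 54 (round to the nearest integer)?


XP = 200 * level^1.8
Substitute level = 54:
XP = 200 * 54^1.8
= 200 * 1313.1332
= 262627

262627 XP


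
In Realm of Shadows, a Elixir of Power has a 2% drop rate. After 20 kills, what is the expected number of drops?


Expected drops = kills * (drop_rate / 100)
= 20 * (2 / 100)
= 20 * 0.02
= 0.4

0.4 drops


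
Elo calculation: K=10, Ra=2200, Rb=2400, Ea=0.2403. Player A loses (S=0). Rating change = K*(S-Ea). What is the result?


Elo update: delta = K * (S - Ea), where S = 0 (loses)
S - Ea = 0 - 0.2403 = -0.2403
Rating change = 10 * -0.2403
= -2.40

-2.40 rating points


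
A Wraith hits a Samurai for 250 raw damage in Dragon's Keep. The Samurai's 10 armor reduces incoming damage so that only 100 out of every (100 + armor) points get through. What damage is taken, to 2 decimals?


actual = 250 * 100 / (100 + 10)
= 250 * 100 / 110
= 25000 / 110
= 227.27

227.27 damage


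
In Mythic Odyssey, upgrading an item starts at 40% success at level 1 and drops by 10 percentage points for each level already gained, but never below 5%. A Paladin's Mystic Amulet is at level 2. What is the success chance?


raw_rate = 40 - 10 * (2 - 1)
= 40 - 10 * 1
= 40 - 10
= 30
Apply floor: max(30, 5) = 30%

30%


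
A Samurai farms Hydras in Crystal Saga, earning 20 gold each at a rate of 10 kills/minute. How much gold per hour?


Gold per minute = 20 * 10 = 200
Gold per hour = 200 * 60 = 12000

12000 gold/hour


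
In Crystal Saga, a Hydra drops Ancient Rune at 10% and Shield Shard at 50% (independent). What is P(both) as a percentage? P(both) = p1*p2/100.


For independent events, P(both) = P(A) * P(B)
= 10% * 50%
= 500 / 100 %
= 5.0%

5.0%


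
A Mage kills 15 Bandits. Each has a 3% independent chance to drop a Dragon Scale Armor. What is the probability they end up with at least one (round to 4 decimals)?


P(at least one) = 1 - P(none) = 1 - (1-p)^n
p = 3/100 = 0.03
1 - p = 0.97
(1 - p)^15 = 0.97^15 = 0.633251
P(at least one) = 1 - 0.633251 = 0.3667

0.3667


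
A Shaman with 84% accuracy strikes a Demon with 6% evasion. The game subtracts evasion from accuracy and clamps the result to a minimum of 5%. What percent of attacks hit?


accuracy - evasion = 84 - 6 = 78
Apply floor: max(78, 5) = 78
Hit chance = 78%

78%


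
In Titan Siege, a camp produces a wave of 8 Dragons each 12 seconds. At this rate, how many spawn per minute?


Spawns per minute = count * (60 / interval)
= 8 * (60 / 12)
= 8 * 5.0
= 40.0

40.0 per minute


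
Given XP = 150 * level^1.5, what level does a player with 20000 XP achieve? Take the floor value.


XP = 150 * level^1.5, so level = (XP / 150)^(1/1.5)
= (20000 / 150)^(1/1.5)
= 133.3333^0.6667
= 26.0991
Floor: level = 26

level 26


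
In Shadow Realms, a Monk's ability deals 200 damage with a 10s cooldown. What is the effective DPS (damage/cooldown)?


DPS = damage / cooldown
= 200 / 10
= 20.00

20.00 DPS


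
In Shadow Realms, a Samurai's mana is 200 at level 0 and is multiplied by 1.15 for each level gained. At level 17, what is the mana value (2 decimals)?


value = base * growth^level
= 200 * 1.15^17
= 200 * 10.761264
= 2152.25

2152.25 mana


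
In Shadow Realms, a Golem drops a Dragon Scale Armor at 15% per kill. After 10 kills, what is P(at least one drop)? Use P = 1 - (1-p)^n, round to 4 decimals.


P(at least one) = 1 - P(none) = 1 - (1-p)^n
p = 15/100 = 0.15
1 - p = 0.85
(1 - p)^10 = 0.85^10 = 0.196874
P(at least one) = 1 - 0.196874 = 0.8031

0.8031


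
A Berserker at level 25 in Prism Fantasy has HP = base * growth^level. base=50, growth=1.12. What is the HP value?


value = base * growth^level
= 50 * 1.12^25
= 50 * 17.000064
= 850.00

850.00 HP


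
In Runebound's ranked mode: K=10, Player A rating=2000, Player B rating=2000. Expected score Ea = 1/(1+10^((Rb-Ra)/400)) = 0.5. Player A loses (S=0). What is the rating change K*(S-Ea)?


Elo update: delta = K * (S - Ea), where S = 0 (loses)
S - Ea = 0 - 0.5 = -0.5
Rating change = 10 * -0.5
= -5.00

-5.00 rating points


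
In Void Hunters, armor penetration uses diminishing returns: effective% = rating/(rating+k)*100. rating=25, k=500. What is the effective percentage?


effective% = rating / (rating + k) * 100
= 25 / (25 + 500) * 100
= 25 / 525 * 100
= 0.047619 * 100
= 4.76%

4.76%


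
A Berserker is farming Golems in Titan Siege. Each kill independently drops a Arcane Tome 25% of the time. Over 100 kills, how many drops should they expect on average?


Expected drops = kills * (drop_rate / 100)
= 100 * (25 / 100)
= 100 * 0.25
= 25.0

25.0 drops


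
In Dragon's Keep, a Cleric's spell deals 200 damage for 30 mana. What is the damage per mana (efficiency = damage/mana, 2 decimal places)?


Efficiency = damage / mana
= 200 / 30
= 6.67

6.67 dmg/mana


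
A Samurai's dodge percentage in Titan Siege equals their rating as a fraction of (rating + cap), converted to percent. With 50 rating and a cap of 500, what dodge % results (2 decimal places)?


dodge% = 50 / (50 + 500) * 100
= 50 / 550 * 100
= 0.090909 * 100
= 9.09%

9.09%


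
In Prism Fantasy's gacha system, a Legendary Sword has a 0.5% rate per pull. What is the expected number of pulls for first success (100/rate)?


Expected pulls for a geometric distribution = 1/p = 100 / rate%
= 100 / 0.5
= 200.0

200.0 pulls


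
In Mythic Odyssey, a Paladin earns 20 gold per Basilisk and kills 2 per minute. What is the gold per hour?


Gold per minute = 20 * 2 = 40
Gold per hour = 40 * 60 = 2400

2400 gold/hour


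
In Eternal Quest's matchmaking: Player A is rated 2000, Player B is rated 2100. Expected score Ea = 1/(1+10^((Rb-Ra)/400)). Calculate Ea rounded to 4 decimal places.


Elo expected score: Ea = 1/(1 + 10^((Rb-Ra)/400))
Rb - Ra = 2100 - 2000 = 100
(Rb-Ra)/400 = 100/400 = 0.25
10^0.25 = 1.778279
Ea = 1/(1 + 1.778279) = 1/2.778279 = 0.3599

0.3599


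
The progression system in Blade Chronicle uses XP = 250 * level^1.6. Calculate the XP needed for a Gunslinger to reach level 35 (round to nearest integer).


XP = 250 * level^1.6
Substitute level = 35:
XP = 250 * 35^1.6
= 250 * 295.4669
= 73867

73867 XP


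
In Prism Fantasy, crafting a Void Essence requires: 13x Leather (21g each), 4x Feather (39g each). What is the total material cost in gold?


Cost breakdown:
  Leather: 13 * 21 = 273
  Feather: 4 * 39 = 156
Total = 273 + 156 = 429

429 gold


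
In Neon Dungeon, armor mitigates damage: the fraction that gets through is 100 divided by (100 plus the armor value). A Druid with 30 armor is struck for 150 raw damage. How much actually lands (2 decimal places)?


actual = 150 * 100 / (100 + 30)
= 150 * 100 / 130
= 15000 / 130
= 115.38

115.38 damage


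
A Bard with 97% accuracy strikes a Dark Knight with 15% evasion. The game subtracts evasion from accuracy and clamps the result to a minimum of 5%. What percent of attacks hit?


accuracy - evasion = 97 - 15 = 82
Apply floor: max(82, 5) = 82
Hit chance = 82%

82%


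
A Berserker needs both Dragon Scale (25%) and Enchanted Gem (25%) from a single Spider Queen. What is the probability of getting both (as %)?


For independent events, P(both) = P(A) * P(B)
= 25% * 25%
= 625 / 100 %
= 6.25%

6.25%


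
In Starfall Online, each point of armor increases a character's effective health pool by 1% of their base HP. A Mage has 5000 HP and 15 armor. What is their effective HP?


EHP = 5000 * (1 + 15/100)
= 5000 * (1 + 0.15)
= 5000 * 1.15
= 5750.0

5750.0 EHP


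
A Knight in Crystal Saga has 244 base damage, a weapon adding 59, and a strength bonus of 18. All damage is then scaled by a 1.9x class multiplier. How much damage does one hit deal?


Sum base + weapon + str = 244 + 59 + 18 = 321
Multiply by 1.9:
321 * 1.9 = 609.9

609.9 damage


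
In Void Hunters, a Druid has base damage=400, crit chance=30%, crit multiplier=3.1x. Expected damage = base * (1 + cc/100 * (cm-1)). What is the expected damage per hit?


E[dmg] = base * (1 + crit_chance * (crit_mult - 1))
cc as decimal = 30/100 = 0.3
cm - 1 = 3.1 - 1 = 2.1
Bonus factor = 0.3 * 2.1 = 0.63
Total multiplier = 1 + 0.63 = 1.63
Expected damage = 400 * 1.63 = 652.00

652.00 damage


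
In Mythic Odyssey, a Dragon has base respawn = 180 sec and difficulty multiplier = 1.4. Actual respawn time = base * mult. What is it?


Respawn time = base * multiplier
= 180 * 1.4
= 252.0 seconds

252.0 seconds


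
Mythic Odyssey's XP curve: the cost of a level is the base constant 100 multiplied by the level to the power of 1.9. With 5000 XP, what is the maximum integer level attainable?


XP = 100 * level^1.9, so level = (XP / 100)^(1/1.9)
= (5000 / 100)^(1/1.9)
= 50.0^0.5263
= 7.8378
Floor: level = 7

level 7


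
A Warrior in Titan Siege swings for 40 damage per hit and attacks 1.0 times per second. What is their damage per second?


DPS = damage * attack_speed
= 40 * 1.0
= 40.0

40.0 DPS


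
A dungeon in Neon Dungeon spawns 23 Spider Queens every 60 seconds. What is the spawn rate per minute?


Spawns per minute = count * (60 / interval)
= 23 * (60 / 60)
= 23 * 1.0
= 23.0

23.0 per minute


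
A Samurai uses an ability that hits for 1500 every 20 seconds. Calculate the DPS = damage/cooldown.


DPS = damage / cooldown
= 1500 / 20
= 75.00

75.00 DPS


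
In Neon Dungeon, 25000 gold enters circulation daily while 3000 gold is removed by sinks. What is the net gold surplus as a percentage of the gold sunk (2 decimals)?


Net gold = 25000 - 3000 = 22000
Inflation rate = net / sunk * 100 = 22000 / 3000 * 100
= 7.333333 * 100
= 733.33%

733.33%


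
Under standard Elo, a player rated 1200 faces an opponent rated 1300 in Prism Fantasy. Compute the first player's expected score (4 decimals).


Elo expected score: Ea = 1/(1 + 10^((Rb-Ra)/400))
Rb - Ra = 1300 - 1200 = 100
(Rb-Ra)/400 = 100/400 = 0.25
10^0.25 = 1.778279
Ea = 1/(1 + 1.778279) = 1/2.778279 = 0.3599

0.3599


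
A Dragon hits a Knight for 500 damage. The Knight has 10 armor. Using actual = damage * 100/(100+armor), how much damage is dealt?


actual = 500 * 100 / (100 + 10)
= 500 * 100 / 110
= 50000 / 110
= 454.55

454.55 damage


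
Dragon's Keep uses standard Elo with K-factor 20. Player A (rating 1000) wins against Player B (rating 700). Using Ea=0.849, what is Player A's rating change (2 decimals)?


Elo update: delta = K * (S - Ea), where S = 1 (wins)
S - Ea = 1 - 0.849 = 0.151
Rating change = 20 * 0.151
= 3.02

3.02 rating points


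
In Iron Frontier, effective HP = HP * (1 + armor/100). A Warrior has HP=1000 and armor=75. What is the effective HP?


EHP = 1000 * (1 + 75/100)
= 1000 * (1 + 0.75)
= 1000 * 1.75
= 1750.0

1750.0 EHP


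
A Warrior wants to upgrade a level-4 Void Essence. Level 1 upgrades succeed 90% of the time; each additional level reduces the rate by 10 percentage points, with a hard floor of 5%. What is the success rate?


raw_rate = 90 - 10 * (4 - 1)
= 90 - 10 * 3
= 90 - 30
= 60
Apply floor: max(60, 5) = 60%

60%


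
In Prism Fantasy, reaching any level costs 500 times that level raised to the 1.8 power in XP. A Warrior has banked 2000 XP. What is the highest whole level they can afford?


XP = 500 * level^1.8, so level = (XP / 500)^(1/1.8)
= (2000 / 500)^(1/1.8)
= 4.0^0.5556
= 2.1601
Floor: level = 2

level 2


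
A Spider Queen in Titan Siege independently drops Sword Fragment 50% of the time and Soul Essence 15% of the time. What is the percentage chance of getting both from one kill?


For independent events, P(both) = P(A) * P(B)
= 50% * 15%
= 750 / 100 %
= 7.5%

7.5%


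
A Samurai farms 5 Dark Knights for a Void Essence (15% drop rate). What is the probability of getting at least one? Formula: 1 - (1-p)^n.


P(at least one) = 1 - P(none) = 1 - (1-p)^n
p = 15/100 = 0.15
1 - p = 0.85
(1 - p)^5 = 0.85^5 = 0.443705
P(at least one) = 1 - 0.443705 = 0.5563

0.5563


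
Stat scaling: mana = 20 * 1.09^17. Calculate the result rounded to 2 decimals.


value = base * growth^level
= 20 * 1.09^17
= 20 * 4.327633
= 86.55

86.55 mana


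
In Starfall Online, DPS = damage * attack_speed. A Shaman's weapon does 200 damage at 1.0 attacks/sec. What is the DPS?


DPS = damage * attack_speed
= 200 * 1.0
= 200.0

200.0 DPS


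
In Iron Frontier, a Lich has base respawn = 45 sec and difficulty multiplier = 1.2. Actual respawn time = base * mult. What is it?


Respawn time = base * multiplier
= 45 * 1.2
= 54.0 seconds

54.0 seconds


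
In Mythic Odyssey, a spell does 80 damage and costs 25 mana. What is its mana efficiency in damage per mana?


Efficiency = damage / mana
= 80 / 25
= 3.20

3.20 dmg/mana


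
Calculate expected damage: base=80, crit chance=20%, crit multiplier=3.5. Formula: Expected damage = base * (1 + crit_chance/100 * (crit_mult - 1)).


E[dmg] = base * (1 + crit_chance * (crit_mult - 1))
cc as decimal = 20/100 = 0.2
cm - 1 = 3.5 - 1 = 2.5
Bonus factor = 0.2 * 2.5 = 0.5
Total multiplier = 1 + 0.5 = 1.5
Expected damage = 80 * 1.5 = 120.00

120.00 damage


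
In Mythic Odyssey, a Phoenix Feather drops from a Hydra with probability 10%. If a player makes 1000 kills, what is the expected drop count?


Expected drops = kills * (drop_rate / 100)
= 1000 * (10 / 100)
= 1000 * 0.1
= 100.0

100.0 drops


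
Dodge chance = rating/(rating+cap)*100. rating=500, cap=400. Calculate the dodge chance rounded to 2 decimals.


dodge% = 500 / (500 + 400) * 100
= 500 / 900 * 100
= 0.555556 * 100
= 55.56%

55.56%


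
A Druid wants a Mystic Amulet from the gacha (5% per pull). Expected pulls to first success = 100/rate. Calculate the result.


Expected pulls for a geometric distribution = 1/p = 100 / rate%
= 100 / 5
= 20.0

20.0 pulls


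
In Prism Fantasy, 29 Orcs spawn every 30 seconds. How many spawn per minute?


Spawns per minute = count * (60 / interval)
= 29 * (60 / 30)
= 29 * 2.0
= 58.0

58.0 per minute


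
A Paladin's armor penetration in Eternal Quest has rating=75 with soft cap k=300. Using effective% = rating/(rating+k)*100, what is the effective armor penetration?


effective% = rating / (rating + k) * 100
= 75 / (75 + 300) * 100
= 75 / 375 * 100
= 0.2 * 100
= 20.00%

20.00%


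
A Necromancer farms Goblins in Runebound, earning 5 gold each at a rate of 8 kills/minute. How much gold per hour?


Gold per minute = 5 * 8 = 40
Gold per hour = 40 * 60 = 2400

2400 gold/hour


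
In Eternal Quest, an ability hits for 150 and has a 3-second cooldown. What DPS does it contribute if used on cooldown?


DPS = damage / cooldown
= 150 / 3
= 50.00

50.00 DPS


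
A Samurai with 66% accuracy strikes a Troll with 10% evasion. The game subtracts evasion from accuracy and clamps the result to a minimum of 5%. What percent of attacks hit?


accuracy - evasion = 66 - 10 = 56
Apply floor: max(56, 5) = 56
Hit chance = 56%

56%


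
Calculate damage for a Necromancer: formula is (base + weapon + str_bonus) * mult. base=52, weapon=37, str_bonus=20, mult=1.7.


Sum base + weapon + str = 52 + 37 + 20 = 109
Multiply by 1.7:
109 * 1.7 = 185.3

185.3 damage


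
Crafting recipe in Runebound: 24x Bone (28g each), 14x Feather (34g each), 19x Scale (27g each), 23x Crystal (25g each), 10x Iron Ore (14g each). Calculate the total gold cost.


Cost breakdown:
  Bone: 24 * 28 = 672
  Feather: 14 * 34 = 476
  Scale: 19 * 27 = 513
  Crystal: 23 * 25 = 575
  Iron Ore: 10 * 14 = 140
Total = 672 + 476 + 513 + 575 + 140 = 2376

2376 gold


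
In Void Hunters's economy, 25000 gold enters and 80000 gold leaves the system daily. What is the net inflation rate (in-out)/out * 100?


Net gold = 25000 - 80000 = -55000
Inflation rate = net / sunk * 100 = -55000 / 80000 * 100
= -0.6875 * 100
= -68.75%

-68.75%


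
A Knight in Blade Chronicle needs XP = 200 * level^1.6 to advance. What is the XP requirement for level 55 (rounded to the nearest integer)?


XP = 200 * level^1.6
Substitute level = 55:
XP = 200 * 55^1.6
= 200 * 608.9481
= 121790

121790 XP


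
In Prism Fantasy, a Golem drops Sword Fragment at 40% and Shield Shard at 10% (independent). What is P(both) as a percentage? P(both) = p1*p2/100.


For independent events, P(both) = P(A) * P(B)
= 40% * 10%
= 400 / 100 %
= 4.0%

4.0%


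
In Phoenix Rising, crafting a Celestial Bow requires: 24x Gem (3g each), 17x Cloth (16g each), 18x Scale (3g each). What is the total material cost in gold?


Cost breakdown:
  Gem: 24 * 3 = 72
  Cloth: 17 * 16 = 272
  Scale: 18 * 3 = 54
Total = 72 + 272 + 54 = 398

398 gold


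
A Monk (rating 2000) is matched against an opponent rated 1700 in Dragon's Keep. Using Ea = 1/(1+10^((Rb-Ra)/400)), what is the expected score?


Elo expected score: Ea = 1/(1 + 10^((Rb-Ra)/400))
Rb - Ra = 1700 - 2000 = -300
(Rb-Ra)/400 = -300/400 = -0.75
10^-0.75 = 0.177828
Ea = 1/(1 + 0.177828) = 1/1.177828 = 0.8490

0.8490


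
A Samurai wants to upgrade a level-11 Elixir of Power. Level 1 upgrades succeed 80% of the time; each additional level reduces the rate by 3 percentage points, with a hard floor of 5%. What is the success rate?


raw_rate = 80 - 3 * (11 - 1)
= 80 - 3 * 10
= 80 - 30
= 50
Apply floor: max(50, 5) = 50%

50%


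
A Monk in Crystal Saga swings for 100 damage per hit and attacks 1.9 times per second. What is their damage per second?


DPS = damage * attack_speed
= 100 * 1.9
= 190.0

190.0 DPS


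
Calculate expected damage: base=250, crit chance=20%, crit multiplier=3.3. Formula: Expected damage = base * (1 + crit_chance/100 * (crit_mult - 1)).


E[dmg] = base * (1 + crit_chance * (crit_mult - 1))
cc as decimal = 20/100 = 0.2
cm - 1 = 3.3 - 1 = 2.3
Bonus factor = 0.2 * 2.3 = 0.46
Total multiplier = 1 + 0.46 = 1.46
Expected damage = 250 * 1.46 = 365.00

365.00 damage


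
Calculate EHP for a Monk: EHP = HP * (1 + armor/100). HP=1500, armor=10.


EHP = 1500 * (1 + 10/100)
= 1500 * (1 + 0.1)
= 1500 * 1.1
= 1650.0

1650.0 EHP


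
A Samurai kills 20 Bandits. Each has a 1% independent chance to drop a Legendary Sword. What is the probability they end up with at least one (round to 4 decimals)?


P(at least one) = 1 - P(none) = 1 - (1-p)^n
p = 1/100 = 0.01
1 - p = 0.99
(1 - p)^20 = 0.99^20 = 0.817907
P(at least one) = 1 - 0.817907 = 0.1821

0.1821


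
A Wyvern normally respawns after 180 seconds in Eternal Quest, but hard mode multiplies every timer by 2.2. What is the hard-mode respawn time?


Respawn time = base * multiplier
= 180 * 2.2
= 396.0 seconds

396.0 seconds


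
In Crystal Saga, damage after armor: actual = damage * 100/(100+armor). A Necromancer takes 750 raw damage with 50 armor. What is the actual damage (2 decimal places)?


actual = 750 * 100 / (100 + 50)
= 750 * 100 / 150
= 75000 / 150
= 500.00

500.00 damage


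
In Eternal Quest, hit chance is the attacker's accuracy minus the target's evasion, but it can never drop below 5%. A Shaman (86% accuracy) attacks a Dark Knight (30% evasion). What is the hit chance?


accuracy - evasion = 86 - 30 = 56
Apply floor: max(56, 5) = 56
Hit chance = 56%

56%


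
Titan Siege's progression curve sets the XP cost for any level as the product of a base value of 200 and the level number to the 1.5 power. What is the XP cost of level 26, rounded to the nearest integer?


XP = 200 * level^1.5
Substitute level = 26:
XP = 200 * 26^1.5
= 200 * 132.5745
= 26515

26515 XP


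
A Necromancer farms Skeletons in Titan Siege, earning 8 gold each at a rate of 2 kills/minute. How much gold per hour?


Gold per minute = 8 * 2 = 16
Gold per hour = 16 * 60 = 960

960 gold/hour


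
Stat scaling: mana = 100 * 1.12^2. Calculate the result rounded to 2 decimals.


value = base * growth^level
= 100 * 1.12^2
= 100 * 1.2544
= 125.44

125.44 mana


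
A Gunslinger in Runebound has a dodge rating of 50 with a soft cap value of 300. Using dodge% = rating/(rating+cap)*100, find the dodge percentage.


dodge% = 50 / (50 + 300) * 100
= 50 / 350 * 100
= 0.142857 * 100
= 14.29%

14.29%
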